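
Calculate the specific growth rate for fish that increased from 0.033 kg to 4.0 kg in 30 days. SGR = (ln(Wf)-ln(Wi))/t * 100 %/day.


ln(W_f) = ln(4.0) = 1.3862944
ln(W_i) = ln(0.033) = -3.4112477
ln(W_f) - ln(W_i) = 1.3862944 - -3.4112477 = 4.7975421
SGR = 4.7975421 / 30 * 100 = 15.9918 %/day

15.9918 %/day


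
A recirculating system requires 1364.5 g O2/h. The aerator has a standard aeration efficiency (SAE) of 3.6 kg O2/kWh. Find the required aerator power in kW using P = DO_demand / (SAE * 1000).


SAE in g O2/kWh = 3.6 * 1000 = 3600 g/kWh
P = DO_demand / SAE_g = 1364.5 / 3600 = 0.379028 kW

0.379028 kW


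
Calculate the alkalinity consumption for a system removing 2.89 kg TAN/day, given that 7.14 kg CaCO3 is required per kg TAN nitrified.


Alkalinity factor: 7.14 kg CaCO3 consumed per kg TAN nitrified
alk = 2.89 kg TAN * 7.14 = 20.6346 kg CaCO3/day

20.6346 kg CaCO3/day


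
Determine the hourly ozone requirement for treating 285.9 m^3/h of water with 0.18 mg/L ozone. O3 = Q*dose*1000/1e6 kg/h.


O3 demand (mg/h) = Q * dose * 1000 = 285.9 * 0.18 * 1000 = 51462 mg/h
Convert mg to kg: 51462 / 1e6 = 0.051462 kg/h

0.051462 kg/h


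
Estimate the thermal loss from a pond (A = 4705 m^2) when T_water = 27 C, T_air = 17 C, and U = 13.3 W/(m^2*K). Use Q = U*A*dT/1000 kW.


Temperature difference dT = 27 - 17 = 10 K
Heat loss (W) = U * A * dT = 13.3 * 4705 * 10 = 625765 W
Convert to kW: 625765 / 1000 = 625.765 kW

625.765 kW


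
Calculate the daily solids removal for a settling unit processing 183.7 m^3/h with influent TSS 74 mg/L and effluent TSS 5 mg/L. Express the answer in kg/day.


Concentration drop: TSS_in - TSS_out = 74 - 5 = 69 mg/L
Hourly solids removed = Q * dTSS = 183.7 m^3/h * 69 mg/L = 12675.3 g/h  (m^3/h * mg/L = g/h)
Daily solids removed = 12675.3 * 24 = 304207.2 g/day
Convert g to kg: 304207.2 / 1000 = 304.2072 kg/day

304.2072 kg/day


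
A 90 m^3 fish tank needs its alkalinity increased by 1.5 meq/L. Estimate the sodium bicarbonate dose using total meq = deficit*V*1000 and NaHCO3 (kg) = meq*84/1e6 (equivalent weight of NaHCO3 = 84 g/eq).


Tank volume in L = 90 m^3 * 1000 = 90000 L
Total meq required = 1.5 meq/L * 90000 L = 135000 meq
NaHCO3 mass = 135000 meq * 84 mg/meq / 1e6 = 11.34 kg

11.34 kg


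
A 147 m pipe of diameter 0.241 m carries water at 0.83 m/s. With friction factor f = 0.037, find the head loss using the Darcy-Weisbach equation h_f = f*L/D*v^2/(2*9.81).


v^2 = 0.83^2 = 0.6889 m^2/s^2
L/D = 147/0.241 = 609.95851
h_f = f*(L/D)*v^2/(2g) = 0.037 * 609.95851 * 0.6889 / 19.62 = 0.792427 m

0.792427 m


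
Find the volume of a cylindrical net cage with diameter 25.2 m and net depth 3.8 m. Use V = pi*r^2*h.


r = d/2 = 25.2/2 = 12.6 m
Base area = pi*r^2 = pi*12.6^2 = 498.75925 m^2
Volume = 498.75925 * 3.8 = 1895.29 m^3

1895.29 m^3


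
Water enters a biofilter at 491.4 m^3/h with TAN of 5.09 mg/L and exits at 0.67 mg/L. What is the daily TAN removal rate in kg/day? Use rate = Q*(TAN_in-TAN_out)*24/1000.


Concentration drop: TAN_in - TAN_out = 5.09 - 0.67 = 4.42 mg/L
Hourly TAN removed = Q * dTAN = 491.4 m^3/h * 4.42 mg/L = 2171.988 g/h  (m^3/h * mg/L = g/h)
Daily TAN removed = 2171.988 * 24 = 52127.712 g/day
Convert to kg/day: 52127.712 / 1000 = 52.127712 kg/day

52.127712 kg/day


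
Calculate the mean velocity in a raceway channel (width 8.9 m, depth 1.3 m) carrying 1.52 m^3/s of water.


Cross-sectional area = W * d = 8.9 * 1.3 = 11.57 m^2
Velocity = Q / A = 1.52 / 11.57 = 0.131374 m/s

0.131374 m/s


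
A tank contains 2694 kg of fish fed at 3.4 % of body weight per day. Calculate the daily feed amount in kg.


Feeding rate fraction = 3.4% / 100 = 0.034
Daily feed = 2694 kg * 0.034 = 91.596 kg/day

91.596 kg/day


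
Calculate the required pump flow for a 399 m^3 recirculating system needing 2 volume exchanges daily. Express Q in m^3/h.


Daily recirculation volume = 399 m^3 * 2 = 798 m^3/day
Flow rate Q = daily volume / 24 h = 798 / 24 = 33.25 m^3/h

33.25 m^3/h


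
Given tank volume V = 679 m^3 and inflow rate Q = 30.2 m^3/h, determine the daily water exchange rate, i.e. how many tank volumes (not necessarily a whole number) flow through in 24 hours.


Daily flow volume = 30.2 m^3/h * 24 h = 724.8 m^3/day
Exchanges = daily flow / tank volume = 724.8 / 679 = 1.06745 exchanges/day

1.06745 exchanges/day


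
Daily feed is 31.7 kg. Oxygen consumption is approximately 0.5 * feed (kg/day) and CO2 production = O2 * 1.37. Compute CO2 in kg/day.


O2 = 31.7 * 0.5 = 15.85
CO2 = 15.85 * 1.37 = 21.7145

21.7145 kg/day


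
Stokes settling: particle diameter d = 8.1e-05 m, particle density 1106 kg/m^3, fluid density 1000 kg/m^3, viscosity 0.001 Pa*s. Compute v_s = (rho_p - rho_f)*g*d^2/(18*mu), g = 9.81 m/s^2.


Density difference: rho_p - rho_f = 1106 - 1000 = 106 kg/m^3
d^2 = (8.1e-05)^2 = 6.561e-09 m^2
Numerator = (rho_p - rho_f) * g * d^2 = 106 * 9.81 * 6.561e-09 = 6.8225215e-06
Denominator = 18 * mu = 18 * 0.001 = 0.018
v_s = 6.8225215e-06 / 0.018 = 3.79029e-04 m/s
Check: Re = rho_f * v_s * d / mu = 1000 * 3.79029e-04 * 8.1e-05 / 0.001 = 0.0307 < 1, so Stokes' law applies.

3.79029e-04 m/s


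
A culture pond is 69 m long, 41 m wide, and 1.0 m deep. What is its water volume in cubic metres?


Base area = L * W = 69 * 41 = 2829 m^2
Volume = area * depth = 2829 * 1.0 = 2829 m^3

2829 m^3


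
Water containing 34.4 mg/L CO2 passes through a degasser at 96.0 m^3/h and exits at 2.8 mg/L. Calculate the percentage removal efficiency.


CO2_out / CO2_in = 2.8 / 34.4 = 0.081395349
Fraction remaining = 0.081395349
efficiency = (1 - 0.081395349) * 100 = 91.8605 %

91.8605 %


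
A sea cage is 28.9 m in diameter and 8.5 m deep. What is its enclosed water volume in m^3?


r = d/2 = 28.9/2 = 14.45 m
Base area = pi*r^2 = pi*14.45^2 = 655.9724 m^2
Volume = 655.9724 * 8.5 = 5575.77 m^3

5575.77 m^3


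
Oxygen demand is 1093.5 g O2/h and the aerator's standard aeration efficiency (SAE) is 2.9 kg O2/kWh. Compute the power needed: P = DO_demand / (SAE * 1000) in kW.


SAE in g O2/kWh = 2.9 * 1000 = 2900 g/kWh
P = DO_demand / SAE_g = 1093.5 / 2900 = 0.377069 kW

0.377069 kW


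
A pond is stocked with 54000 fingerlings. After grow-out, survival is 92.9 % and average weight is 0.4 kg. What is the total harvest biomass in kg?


Survivors = 54000 * 92.9/100 = 50166 fish
Harvest biomass = survivors * W_f = 50166 * 0.4 = 20066.4 kg

20066.4 kg


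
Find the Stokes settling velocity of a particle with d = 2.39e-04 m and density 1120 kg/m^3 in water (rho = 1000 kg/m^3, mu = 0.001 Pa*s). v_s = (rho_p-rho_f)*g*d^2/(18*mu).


Density difference: rho_p - rho_f = 1120 - 1000 = 120 kg/m^3
d^2 = (2.39e-04)^2 = 5.7121e-08 m^2
Numerator = (rho_p - rho_f) * g * d^2 = 120 * 9.81 * 5.7121e-08 = 6.7242841e-05
Denominator = 18 * mu = 18 * 0.001 = 0.018
v_s = 6.7242841e-05 / 0.018 = 0.00373571 m/s
Check: Re = rho_f * v_s * d / mu = 1000 * 0.00373571 * 2.39e-04 / 0.001 = 0.893 < 1, so Stokes' law applies.

0.00373571 m/s


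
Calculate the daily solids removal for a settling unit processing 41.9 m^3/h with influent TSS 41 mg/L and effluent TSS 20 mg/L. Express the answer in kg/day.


Concentration drop: TSS_in - TSS_out = 41 - 20 = 21 mg/L
Hourly solids removed = Q * dTSS = 41.9 m^3/h * 21 mg/L = 879.9 g/h  (m^3/h * mg/L = g/h)
Daily solids removed = 879.9 * 24 = 21117.6 g/day
Convert g to kg: 21117.6 / 1000 = 21.1176 kg/day

21.1176 kg/day


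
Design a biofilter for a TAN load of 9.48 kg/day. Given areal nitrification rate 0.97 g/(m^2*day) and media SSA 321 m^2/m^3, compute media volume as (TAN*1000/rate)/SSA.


A = 9.48*1000 / 0.97 = 9773.1959 m^2
V = 9773.1959 / 321 = 30.4461

30.4461 m^3


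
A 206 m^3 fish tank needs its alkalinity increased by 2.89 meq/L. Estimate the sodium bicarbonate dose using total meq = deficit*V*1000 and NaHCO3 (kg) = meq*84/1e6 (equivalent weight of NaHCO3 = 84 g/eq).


Tank volume in L = 206 m^3 * 1000 = 206000 L
Total meq required = 2.89 meq/L * 206000 L = 595340 meq
NaHCO3 mass = 595340 meq * 84 mg/meq / 1e6 = 50.0086 kg

50.0086 kg


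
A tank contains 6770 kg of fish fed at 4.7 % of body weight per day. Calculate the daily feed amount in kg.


Feeding rate fraction = 4.7% / 100 = 0.047
Daily feed = 6770 kg * 0.047 = 318.19 kg/day

318.19 kg/day


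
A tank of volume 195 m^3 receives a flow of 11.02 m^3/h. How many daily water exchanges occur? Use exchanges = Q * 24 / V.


Daily flow volume = 11.02 m^3/h * 24 h = 264.48 m^3/day
Exchanges = daily flow / tank volume = 264.48 / 195 = 1.35631 exchanges/day

1.35631 exchanges/day


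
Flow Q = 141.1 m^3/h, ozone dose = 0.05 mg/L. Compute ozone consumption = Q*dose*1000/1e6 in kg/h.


O3 demand (mg/h) = Q * dose * 1000 = 141.1 * 0.05 * 1000 = 7055 mg/h
Convert mg to kg: 7055 / 1e6 = 0.007055 kg/h

0.007055 kg/h


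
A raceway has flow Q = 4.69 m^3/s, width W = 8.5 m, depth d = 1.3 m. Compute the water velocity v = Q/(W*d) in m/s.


Cross-sectional area = W * d = 8.5 * 1.3 = 11.05 m^2
Velocity = Q / A = 4.69 / 11.05 = 0.424434 m/s

0.424434 m/s


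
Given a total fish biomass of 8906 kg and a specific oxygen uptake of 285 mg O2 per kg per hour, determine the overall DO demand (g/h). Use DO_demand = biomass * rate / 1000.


Total O2 consumption (mg/h) = 8906 kg * 285 mg/(kg*h) = 2538210 mg/h
Convert to g/h: 2538210 / 1000 = 2538.21 g/h

2538.21 g/h


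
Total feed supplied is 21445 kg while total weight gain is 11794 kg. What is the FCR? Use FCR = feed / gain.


FCR = feed consumed / weight gained
FCR = 21445 kg / 11794 kg = 1.8183

1.8183


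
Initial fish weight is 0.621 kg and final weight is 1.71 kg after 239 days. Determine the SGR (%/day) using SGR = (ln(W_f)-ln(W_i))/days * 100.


ln(W_f) = ln(1.71) = 0.53649337
ln(W_i) = ln(0.621) = -0.4764242
ln(W_f) - ln(W_i) = 0.53649337 - -0.4764242 = 1.0129176
SGR = 1.0129176 / 239 * 100 = 0.423815 %/day

0.423815 %/day


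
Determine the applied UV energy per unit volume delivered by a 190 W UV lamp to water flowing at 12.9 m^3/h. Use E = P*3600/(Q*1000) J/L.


Energy delivered per hour = 190 W * 3600 s = 684000 J/h
Volume treated per hour = 12.9 m^3/h * 1000 = 12900 L/h
dose = 684000 / 12900 = 53.0233 J/L

53.0233 J/L


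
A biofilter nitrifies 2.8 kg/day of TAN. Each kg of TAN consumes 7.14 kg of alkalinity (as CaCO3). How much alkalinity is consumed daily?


Alkalinity factor: 7.14 kg CaCO3 consumed per kg TAN nitrified
alk = 2.8 kg TAN * 7.14 = 19.992 kg CaCO3/day

19.992 kg CaCO3/day


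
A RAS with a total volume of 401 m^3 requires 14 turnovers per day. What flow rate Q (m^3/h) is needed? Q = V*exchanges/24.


Daily recirculation volume = 401 m^3 * 14 = 5614 m^3/day
Flow rate Q = daily volume / 24 h = 5614 / 24 = 233.917 m^3/h

233.917 m^3/h


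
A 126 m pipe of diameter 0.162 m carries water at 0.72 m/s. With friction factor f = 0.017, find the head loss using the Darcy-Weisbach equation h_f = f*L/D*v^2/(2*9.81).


v^2 = 0.72^2 = 0.5184 m^2/s^2
L/D = 126/0.162 = 777.77778
h_f = f*(L/D)*v^2/(2g) = 0.017 * 777.77778 * 0.5184 / 19.62 = 0.349358 m

0.349358 m


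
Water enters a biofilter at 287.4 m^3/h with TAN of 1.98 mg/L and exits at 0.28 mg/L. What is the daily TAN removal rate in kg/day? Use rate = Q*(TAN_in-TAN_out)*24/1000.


Concentration drop: TAN_in - TAN_out = 1.98 - 0.28 = 1.7 mg/L
Hourly TAN removed = Q * dTAN = 287.4 m^3/h * 1.7 mg/L = 488.58 g/h  (m^3/h * mg/L = g/h)
Daily TAN removed = 488.58 * 24 = 11725.92 g/day
Convert to kg/day: 11725.92 / 1000 = 11.72592 kg/day

11.72592 kg/day


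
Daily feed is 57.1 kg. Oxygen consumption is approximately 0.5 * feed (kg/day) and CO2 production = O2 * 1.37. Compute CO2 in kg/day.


O2 = 57.1 * 0.5 = 28.55
CO2 = 28.55 * 1.37 = 39.1135

39.1135 kg/day


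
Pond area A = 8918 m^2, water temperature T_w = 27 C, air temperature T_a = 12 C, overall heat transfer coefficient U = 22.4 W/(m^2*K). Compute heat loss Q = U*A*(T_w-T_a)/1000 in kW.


Temperature difference dT = 27 - 12 = 15 K
Heat loss (W) = U * A * dT = 22.4 * 8918 * 15 = 2996448 W
Convert to kW: 2996448 / 1000 = 2996.448 kW

2996.448 kW


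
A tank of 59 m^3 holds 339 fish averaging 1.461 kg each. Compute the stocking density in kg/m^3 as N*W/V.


Total biomass = 339 fish * 1.461 kg = 495.279 kg
Density = total biomass / volume = 495.279 / 59 = 8.39456 kg/m^3

8.39456 kg/m^3


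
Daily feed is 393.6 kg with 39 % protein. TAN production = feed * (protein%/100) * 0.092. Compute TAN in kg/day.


Protein in feed = 393.6 * 39/100 = 153.504 kg/day
TAN = protein * 0.092 = 153.504 * 0.092 = 14.122368 kg/day

14.122368 kg/day


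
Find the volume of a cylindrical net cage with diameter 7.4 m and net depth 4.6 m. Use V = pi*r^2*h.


r = d/2 = 7.4/2 = 3.7 m
Base area = pi*r^2 = pi*3.7^2 = 43.008403 m^2
Volume = 43.008403 * 4.6 = 197.839 m^3

197.839 m^3


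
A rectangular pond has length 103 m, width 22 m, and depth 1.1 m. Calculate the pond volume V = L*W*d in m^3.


Base area = L * W = 103 * 22 = 2266 m^2
Volume = area * depth = 2266 * 1.1 = 2492.6 m^3

2492.6 m^3


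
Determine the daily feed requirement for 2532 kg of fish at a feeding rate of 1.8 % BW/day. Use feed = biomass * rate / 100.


Feeding rate fraction = 1.8% / 100 = 0.018
Daily feed = 2532 kg * 0.018 = 45.576 kg/day

45.576 kg/day


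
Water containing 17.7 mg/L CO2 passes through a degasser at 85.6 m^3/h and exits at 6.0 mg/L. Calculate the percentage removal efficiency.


CO2_out / CO2_in = 6.0 / 17.7 = 0.33898305
Fraction remaining = 0.33898305
efficiency = (1 - 0.33898305) * 100 = 66.1017 %

66.1017 %


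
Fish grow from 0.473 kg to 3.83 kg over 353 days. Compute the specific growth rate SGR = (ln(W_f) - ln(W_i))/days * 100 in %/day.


ln(W_f) = ln(3.83) = 1.3428648
ln(W_i) = ln(0.473) = -0.74865989
ln(W_f) - ln(W_i) = 1.3428648 - -0.74865989 = 2.0915247
SGR = 2.0915247 / 353 * 100 = 0.5925 %/day

0.5925 %/day


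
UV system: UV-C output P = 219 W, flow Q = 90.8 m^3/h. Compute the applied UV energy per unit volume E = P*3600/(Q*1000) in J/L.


Energy delivered per hour = 219 W * 3600 s = 788400 J/h
Volume treated per hour = 90.8 m^3/h * 1000 = 90800 L/h
dose = 788400 / 90800 = 8.68282 J/L

8.68282 J/L


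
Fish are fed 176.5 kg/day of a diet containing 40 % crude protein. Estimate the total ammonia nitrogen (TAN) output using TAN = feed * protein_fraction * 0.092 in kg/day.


Protein in feed = 176.5 * 40/100 = 70.6 kg/day
TAN = protein * 0.092 = 70.6 * 0.092 = 6.4952 kg/day

6.4952 kg/day


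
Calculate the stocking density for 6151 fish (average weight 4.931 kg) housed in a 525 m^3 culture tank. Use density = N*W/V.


Total biomass = 6151 fish * 4.931 kg = 30330.581 kg
Density = total biomass / volume = 30330.581 / 525 = 57.7725 kg/m^3

57.7725 kg/m^3


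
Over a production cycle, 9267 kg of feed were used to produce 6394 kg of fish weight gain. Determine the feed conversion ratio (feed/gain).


FCR = feed consumed / weight gained
FCR = 9267 kg / 6394 kg = 1.44933

1.44933


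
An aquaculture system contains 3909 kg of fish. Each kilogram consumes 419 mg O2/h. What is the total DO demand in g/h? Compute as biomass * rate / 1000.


Total O2 consumption (mg/h) = 3909 kg * 419 mg/(kg*h) = 1637871 mg/h
Convert to g/h: 1637871 / 1000 = 1637.871 g/h

1637.871 g/h


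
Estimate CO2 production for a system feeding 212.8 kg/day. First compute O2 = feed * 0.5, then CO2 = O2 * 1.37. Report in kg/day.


O2 = 212.8 * 0.5 = 106.4
CO2 = 106.4 * 1.37 = 145.768

145.768 kg/day


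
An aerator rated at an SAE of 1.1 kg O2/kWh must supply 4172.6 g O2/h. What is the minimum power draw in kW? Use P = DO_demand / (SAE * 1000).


SAE in g O2/kWh = 1.1 * 1000 = 1100 g/kWh
P = DO_demand / SAE_g = 4172.6 / 1100 = 3.79327 kW

3.79327 kW


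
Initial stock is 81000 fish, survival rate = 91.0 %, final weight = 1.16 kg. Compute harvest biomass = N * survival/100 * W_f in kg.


Survivors = 81000 * 91.0/100 = 73710 fish
Harvest biomass = survivors * W_f = 73710 * 1.16 = 85503.6 kg

85503.6 kg


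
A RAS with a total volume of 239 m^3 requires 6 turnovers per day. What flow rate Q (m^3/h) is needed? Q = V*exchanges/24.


Daily recirculation volume = 239 m^3 * 6 = 1434 m^3/day
Flow rate Q = daily volume / 24 h = 1434 / 24 = 59.75 m^3/h

59.75 m^3/h


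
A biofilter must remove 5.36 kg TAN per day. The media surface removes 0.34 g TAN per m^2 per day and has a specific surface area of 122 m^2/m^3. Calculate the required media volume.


A = 5.36*1000 / 0.34 = 15764.706 m^2
V = 15764.706 / 122 = 129.219

129.219 m^3


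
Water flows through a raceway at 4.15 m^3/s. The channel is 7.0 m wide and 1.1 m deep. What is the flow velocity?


Cross-sectional area = W * d = 7.0 * 1.1 = 7.7 m^2
Velocity = Q / A = 4.15 / 7.7 = 0.538961 m/s

0.538961 m/s


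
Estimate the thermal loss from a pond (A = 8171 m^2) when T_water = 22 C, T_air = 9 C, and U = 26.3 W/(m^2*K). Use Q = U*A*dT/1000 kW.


Temperature difference dT = 22 - 9 = 13 K
Heat loss (W) = U * A * dT = 26.3 * 8171 * 13 = 2793664.9 W
Convert to kW: 2793664.9 / 1000 = 2793.6649 kW

2793.6649 kW


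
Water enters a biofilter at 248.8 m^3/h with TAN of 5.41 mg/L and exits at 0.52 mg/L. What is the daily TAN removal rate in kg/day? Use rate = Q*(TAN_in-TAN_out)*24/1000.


Concentration drop: TAN_in - TAN_out = 5.41 - 0.52 = 4.89 mg/L
Hourly TAN removed = Q * dTAN = 248.8 m^3/h * 4.89 mg/L = 1216.632 g/h  (m^3/h * mg/L = g/h)
Daily TAN removed = 1216.632 * 24 = 29199.168 g/day
Convert to kg/day: 29199.168 / 1000 = 29.199168 kg/day

29.199168 kg/day


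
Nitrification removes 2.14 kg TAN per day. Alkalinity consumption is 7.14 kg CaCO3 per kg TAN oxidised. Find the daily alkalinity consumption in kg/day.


Alkalinity factor: 7.14 kg CaCO3 consumed per kg TAN nitrified
alk = 2.14 kg TAN * 7.14 = 15.2796 kg CaCO3/day

15.2796 kg CaCO3/day


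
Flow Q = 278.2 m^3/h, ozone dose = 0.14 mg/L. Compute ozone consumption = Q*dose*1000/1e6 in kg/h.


O3 demand (mg/h) = Q * dose * 1000 = 278.2 * 0.14 * 1000 = 38948 mg/h
Convert mg to kg: 38948 / 1e6 = 0.038948 kg/h

0.038948 kg/h


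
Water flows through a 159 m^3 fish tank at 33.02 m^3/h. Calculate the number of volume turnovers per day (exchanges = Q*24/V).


Daily flow volume = 33.02 m^3/h * 24 h = 792.48 m^3/day
Exchanges = daily flow / tank volume = 792.48 / 159 = 4.98415 exchanges/day

4.98415 exchanges/day


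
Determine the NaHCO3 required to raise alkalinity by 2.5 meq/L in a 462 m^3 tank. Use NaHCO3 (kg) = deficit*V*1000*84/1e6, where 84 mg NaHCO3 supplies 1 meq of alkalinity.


Tank volume in L = 462 m^3 * 1000 = 462000 L
Total meq required = 2.5 meq/L * 462000 L = 1155000 meq
NaHCO3 mass = 1155000 meq * 84 mg/meq / 1e6 = 97.02 kg

97.02 kg


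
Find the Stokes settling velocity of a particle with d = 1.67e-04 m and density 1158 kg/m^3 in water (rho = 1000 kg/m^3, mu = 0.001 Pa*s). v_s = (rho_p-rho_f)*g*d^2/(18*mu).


Density difference: rho_p - rho_f = 1158 - 1000 = 158 kg/m^3
d^2 = (1.67e-04)^2 = 2.7889e-08 m^2
Numerator = (rho_p - rho_f) * g * d^2 = 158 * 9.81 * 2.7889e-08 = 4.3227392e-05
Denominator = 18 * mu = 18 * 0.001 = 0.018
v_s = 4.3227392e-05 / 0.018 = 0.00240152 m/s
Check: Re = rho_f * v_s * d / mu = 1000 * 0.00240152 * 1.67e-04 / 0.001 = 0.401 < 1, so Stokes' law applies.

0.00240152 m/s


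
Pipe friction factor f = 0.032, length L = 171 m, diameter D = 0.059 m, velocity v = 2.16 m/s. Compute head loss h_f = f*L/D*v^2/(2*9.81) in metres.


v^2 = 2.16^2 = 4.6656 m^2/s^2
L/D = 171/0.059 = 2898.3051
h_f = f*(L/D)*v^2/(2g) = 0.032 * 2898.3051 * 4.6656 / 19.62 = 22.0548 m

22.0548 m


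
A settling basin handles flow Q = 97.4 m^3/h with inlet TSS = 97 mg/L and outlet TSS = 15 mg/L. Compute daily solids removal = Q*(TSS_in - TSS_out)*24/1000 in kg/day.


Concentration drop: TSS_in - TSS_out = 97 - 15 = 82 mg/L
Hourly solids removed = Q * dTSS = 97.4 m^3/h * 82 mg/L = 7986.8 g/h  (m^3/h * mg/L = g/h)
Daily solids removed = 7986.8 * 24 = 191683.2 g/day
Convert g to kg: 191683.2 / 1000 = 191.6832 kg/day

191.6832 kg/day


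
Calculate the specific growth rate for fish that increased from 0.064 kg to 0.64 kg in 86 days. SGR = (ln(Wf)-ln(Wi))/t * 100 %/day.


ln(W_f) = ln(0.64) = -0.4462871
ln(W_i) = ln(0.064) = -2.7488722
ln(W_f) - ln(W_i) = -0.4462871 - -2.7488722 = 2.3025851
SGR = 2.3025851 / 86 * 100 = 2.67742 %/day

2.67742 %/day


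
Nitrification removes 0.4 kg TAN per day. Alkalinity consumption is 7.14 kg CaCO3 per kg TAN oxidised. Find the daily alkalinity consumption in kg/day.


Alkalinity factor: 7.14 kg CaCO3 consumed per kg TAN nitrified
alk = 0.4 kg TAN * 7.14 = 2.856 kg CaCO3/day

2.856 kg CaCO3/day


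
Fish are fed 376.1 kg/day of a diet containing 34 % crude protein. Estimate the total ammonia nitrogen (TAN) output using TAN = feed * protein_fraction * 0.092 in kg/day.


Protein in feed = 376.1 * 34/100 = 127.874 kg/day
TAN = protein * 0.092 = 127.874 * 0.092 = 11.764408 kg/day

11.764408 kg/day


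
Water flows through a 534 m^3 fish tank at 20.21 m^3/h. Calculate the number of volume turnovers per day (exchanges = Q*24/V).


Daily flow volume = 20.21 m^3/h * 24 h = 485.04 m^3/day
Exchanges = daily flow / tank volume = 485.04 / 534 = 0.908315 exchanges/day

0.908315 exchanges/day


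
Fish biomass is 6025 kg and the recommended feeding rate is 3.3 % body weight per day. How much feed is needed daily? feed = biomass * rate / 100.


Feeding rate fraction = 3.3% / 100 = 0.033
Daily feed = 6025 kg * 0.033 = 198.825 kg/day

198.825 kg/day


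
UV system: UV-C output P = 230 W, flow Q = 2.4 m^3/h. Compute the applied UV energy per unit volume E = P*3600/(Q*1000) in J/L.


Energy delivered per hour = 230 W * 3600 s = 828000 J/h
Volume treated per hour = 2.4 m^3/h * 1000 = 2400 L/h
dose = 828000 / 2400 = 345 J/L

345 J/L


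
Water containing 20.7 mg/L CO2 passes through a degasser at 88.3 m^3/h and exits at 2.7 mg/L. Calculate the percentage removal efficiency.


CO2_out / CO2_in = 2.7 / 20.7 = 0.13043478
Fraction remaining = 0.13043478
efficiency = (1 - 0.13043478) * 100 = 86.9565 %

86.9565 %


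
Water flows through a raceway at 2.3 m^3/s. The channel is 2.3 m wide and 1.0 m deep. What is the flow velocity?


Cross-sectional area = W * d = 2.3 * 1.0 = 2.3 m^2
Velocity = Q / A = 2.3 / 2.3 = 1 m/s

1 m/s


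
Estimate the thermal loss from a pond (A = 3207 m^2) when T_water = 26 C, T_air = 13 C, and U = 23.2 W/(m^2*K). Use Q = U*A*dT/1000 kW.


Temperature difference dT = 26 - 13 = 13 K
Heat loss (W) = U * A * dT = 23.2 * 3207 * 13 = 967231.2 W
Convert to kW: 967231.2 / 1000 = 967.2312 kW

967.2312 kW


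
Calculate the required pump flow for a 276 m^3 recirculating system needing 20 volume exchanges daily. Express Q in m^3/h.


Daily recirculation volume = 276 m^3 * 20 = 5520 m^3/day
Flow rate Q = daily volume / 24 h = 5520 / 24 = 230 m^3/h

230 m^3/h


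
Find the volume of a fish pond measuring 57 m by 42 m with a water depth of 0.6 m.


Base area = L * W = 57 * 42 = 2394 m^2
Volume = area * depth = 2394 * 0.6 = 1436.4 m^3

1436.4 m^3


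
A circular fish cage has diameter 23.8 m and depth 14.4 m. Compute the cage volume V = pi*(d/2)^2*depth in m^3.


r = d/2 = 23.8/2 = 11.9 m
Base area = pi*r^2 = pi*11.9^2 = 444.88094 m^2
Volume = 444.88094 * 14.4 = 6406.29 m^3

6406.29 m^3


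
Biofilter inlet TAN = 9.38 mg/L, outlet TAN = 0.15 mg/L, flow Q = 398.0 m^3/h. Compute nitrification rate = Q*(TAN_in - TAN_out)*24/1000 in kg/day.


Concentration drop: TAN_in - TAN_out = 9.38 - 0.15 = 9.23 mg/L
Hourly TAN removed = Q * dTAN = 398.0 m^3/h * 9.23 mg/L = 3673.54 g/h  (m^3/h * mg/L = g/h)
Daily TAN removed = 3673.54 * 24 = 88164.96 g/day
Convert to kg/day: 88164.96 / 1000 = 88.16496 kg/day

88.16496 kg/day


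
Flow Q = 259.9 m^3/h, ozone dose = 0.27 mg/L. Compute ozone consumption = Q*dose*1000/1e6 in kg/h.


O3 demand (mg/h) = Q * dose * 1000 = 259.9 * 0.27 * 1000 = 70173 mg/h
Convert mg to kg: 70173 / 1e6 = 0.070173 kg/h

0.070173 kg/h


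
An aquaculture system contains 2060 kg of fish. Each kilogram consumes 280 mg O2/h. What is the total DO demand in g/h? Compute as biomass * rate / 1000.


Total O2 consumption (mg/h) = 2060 kg * 280 mg/(kg*h) = 576800 mg/h
Convert to g/h: 576800 / 1000 = 576.8 g/h

576.8 g/h


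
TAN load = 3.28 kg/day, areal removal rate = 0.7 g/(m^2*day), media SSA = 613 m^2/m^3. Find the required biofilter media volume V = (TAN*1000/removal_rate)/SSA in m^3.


A = 3.28*1000 / 0.7 = 4685.7143 m^2
V = 4685.7143 / 613 = 7.64391

7.64391 m^3


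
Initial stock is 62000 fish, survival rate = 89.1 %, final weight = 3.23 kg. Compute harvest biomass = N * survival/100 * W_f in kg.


Survivors = 62000 * 89.1/100 = 55242 fish
Harvest biomass = survivors * W_f = 55242 * 3.23 = 178431.66 kg

178431.66 kg


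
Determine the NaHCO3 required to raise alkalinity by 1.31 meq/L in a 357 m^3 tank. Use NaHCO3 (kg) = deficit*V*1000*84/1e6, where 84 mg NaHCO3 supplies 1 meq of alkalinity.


Tank volume in L = 357 m^3 * 1000 = 357000 L
Total meq required = 1.31 meq/L * 357000 L = 467670 meq
NaHCO3 mass = 467670 meq * 84 mg/meq / 1e6 = 39.2843 kg

39.2843 kg


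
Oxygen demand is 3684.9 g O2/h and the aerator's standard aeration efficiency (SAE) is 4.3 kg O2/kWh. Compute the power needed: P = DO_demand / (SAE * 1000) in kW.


SAE in g O2/kWh = 4.3 * 1000 = 4300 g/kWh
P = DO_demand / SAE_g = 3684.9 / 4300 = 0.856953 kW

0.856953 kW


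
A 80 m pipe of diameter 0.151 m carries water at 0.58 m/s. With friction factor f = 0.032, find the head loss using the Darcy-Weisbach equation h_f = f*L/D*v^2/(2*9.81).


v^2 = 0.58^2 = 0.3364 m^2/s^2
L/D = 80/0.151 = 529.80132
h_f = f*(L/D)*v^2/(2g) = 0.032 * 529.80132 * 0.3364 / 19.62 = 0.290683 m

0.290683 m


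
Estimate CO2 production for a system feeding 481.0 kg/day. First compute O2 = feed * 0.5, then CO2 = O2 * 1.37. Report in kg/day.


O2 = 481.0 * 0.5 = 240.5
CO2 = 240.5 * 1.37 = 329.485

329.485 kg/day


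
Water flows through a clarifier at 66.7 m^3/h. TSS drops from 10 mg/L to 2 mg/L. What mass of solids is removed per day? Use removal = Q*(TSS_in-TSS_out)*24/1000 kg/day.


Concentration drop: TSS_in - TSS_out = 10 - 2 = 8 mg/L
Hourly solids removed = Q * dTSS = 66.7 m^3/h * 8 mg/L = 533.6 g/h  (m^3/h * mg/L = g/h)
Daily solids removed = 533.6 * 24 = 12806.4 g/day
Convert g to kg: 12806.4 / 1000 = 12.8064 kg/day

12.8064 kg/day


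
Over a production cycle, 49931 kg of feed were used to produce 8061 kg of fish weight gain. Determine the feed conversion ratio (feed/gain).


FCR = feed consumed / weight gained
FCR = 49931 kg / 8061 kg = 6.19414

6.19414


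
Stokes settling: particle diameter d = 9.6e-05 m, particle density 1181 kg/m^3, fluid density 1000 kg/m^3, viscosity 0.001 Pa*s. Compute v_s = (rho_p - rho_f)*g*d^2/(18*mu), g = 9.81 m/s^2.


Density difference: rho_p - rho_f = 1181 - 1000 = 181 kg/m^3
d^2 = (9.6e-05)^2 = 9.216e-09 m^2
Numerator = (rho_p - rho_f) * g * d^2 = 181 * 9.81 * 9.216e-09 = 1.6364022e-05
Denominator = 18 * mu = 18 * 0.001 = 0.018
v_s = 1.6364022e-05 / 0.018 = 9.09112e-04 m/s
Check: Re = rho_f * v_s * d / mu = 1000 * 9.09112e-04 * 9.6e-05 / 0.001 = 0.0873 < 1, so Stokes' law applies.

9.09112e-04 m/s


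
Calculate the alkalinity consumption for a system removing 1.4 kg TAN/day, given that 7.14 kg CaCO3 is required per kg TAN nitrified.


Alkalinity factor: 7.14 kg CaCO3 consumed per kg TAN nitrified
alk = 1.4 kg TAN * 7.14 = 9.996 kg CaCO3/day

9.996 kg CaCO3/day


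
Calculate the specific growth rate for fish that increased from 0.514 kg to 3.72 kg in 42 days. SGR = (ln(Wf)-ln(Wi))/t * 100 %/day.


ln(W_f) = ln(3.72) = 1.3137237
ln(W_i) = ln(0.514) = -0.66553201
ln(W_f) - ln(W_i) = 1.3137237 - -0.66553201 = 1.9792557
SGR = 1.9792557 / 42 * 100 = 4.71251 %/day

4.71251 %/day


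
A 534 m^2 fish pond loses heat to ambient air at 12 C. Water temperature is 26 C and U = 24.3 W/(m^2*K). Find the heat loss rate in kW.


Temperature difference dT = 26 - 12 = 14 K
Heat loss (W) = U * A * dT = 24.3 * 534 * 14 = 181666.8 W
Convert to kW: 181666.8 / 1000 = 181.6668 kW

181.6668 kW


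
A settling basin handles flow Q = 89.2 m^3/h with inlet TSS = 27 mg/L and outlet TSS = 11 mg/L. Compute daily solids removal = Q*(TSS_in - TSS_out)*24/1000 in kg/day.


Concentration drop: TSS_in - TSS_out = 27 - 11 = 16 mg/L
Hourly solids removed = Q * dTSS = 89.2 m^3/h * 16 mg/L = 1427.2 g/h  (m^3/h * mg/L = g/h)
Daily solids removed = 1427.2 * 24 = 34252.8 g/day
Convert g to kg: 34252.8 / 1000 = 34.2528 kg/day

34.2528 kg/day


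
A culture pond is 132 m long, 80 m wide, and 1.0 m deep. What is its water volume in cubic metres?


Base area = L * W = 132 * 80 = 10560 m^2
Volume = area * depth = 10560 * 1.0 = 10560 m^3

10560 m^3


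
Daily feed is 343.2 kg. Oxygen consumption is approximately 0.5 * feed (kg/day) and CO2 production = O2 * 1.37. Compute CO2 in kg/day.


O2 = 343.2 * 0.5 = 171.6
CO2 = 171.6 * 1.37 = 235.092

235.092 kg/day


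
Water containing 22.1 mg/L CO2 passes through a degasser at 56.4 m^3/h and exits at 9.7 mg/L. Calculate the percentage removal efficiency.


CO2_out / CO2_in = 9.7 / 22.1 = 0.43891403
Fraction remaining = 0.43891403
efficiency = (1 - 0.43891403) * 100 = 56.1086 %

56.1086 %


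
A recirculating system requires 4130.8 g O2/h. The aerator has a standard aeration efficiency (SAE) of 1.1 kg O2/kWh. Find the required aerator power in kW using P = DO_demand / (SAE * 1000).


SAE in g O2/kWh = 1.1 * 1000 = 1100 g/kWh
P = DO_demand / SAE_g = 4130.8 / 1100 = 3.75527 kW

3.75527 kW


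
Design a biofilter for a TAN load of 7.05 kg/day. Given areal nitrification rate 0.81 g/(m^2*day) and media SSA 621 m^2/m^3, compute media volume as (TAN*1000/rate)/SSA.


A = 7.05*1000 / 0.81 = 8703.7037 m^2
V = 8703.7037 / 621 = 14.0156

14.0156 m^3


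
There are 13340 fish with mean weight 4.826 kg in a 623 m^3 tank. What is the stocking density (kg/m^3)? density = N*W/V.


Total biomass = 13340 fish * 4.826 kg = 64378.84 kg
Density = total biomass / volume = 64378.84 / 623 = 103.337 kg/m^3

103.337 kg/m^3


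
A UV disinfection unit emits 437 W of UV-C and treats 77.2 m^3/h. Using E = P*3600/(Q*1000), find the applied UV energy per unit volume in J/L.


Energy delivered per hour = 437 W * 3600 s = 1573200 J/h
Volume treated per hour = 77.2 m^3/h * 1000 = 77200 L/h
dose = 1573200 / 77200 = 20.3782 J/L

20.3782 J/L


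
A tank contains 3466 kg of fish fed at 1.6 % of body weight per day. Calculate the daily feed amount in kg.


Feeding rate fraction = 1.6% / 100 = 0.016
Daily feed = 3466 kg * 0.016 = 55.456 kg/day

55.456 kg/day


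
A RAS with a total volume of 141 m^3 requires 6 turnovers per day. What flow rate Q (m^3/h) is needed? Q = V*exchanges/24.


Daily recirculation volume = 141 m^3 * 6 = 846 m^3/day
Flow rate Q = daily volume / 24 h = 846 / 24 = 35.25 m^3/h

35.25 m^3/h


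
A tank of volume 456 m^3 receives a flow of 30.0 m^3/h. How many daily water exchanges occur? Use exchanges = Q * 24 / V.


Daily flow volume = 30.0 m^3/h * 24 h = 720 m^3/day
Exchanges = daily flow / tank volume = 720 / 456 = 1.57895 exchanges/day

1.57895 exchanges/day


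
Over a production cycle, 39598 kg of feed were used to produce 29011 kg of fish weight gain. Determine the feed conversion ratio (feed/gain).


FCR = feed consumed / weight gained
FCR = 39598 kg / 29011 kg = 1.36493

1.36493


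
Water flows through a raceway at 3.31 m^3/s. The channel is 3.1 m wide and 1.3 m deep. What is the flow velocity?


Cross-sectional area = W * d = 3.1 * 1.3 = 4.03 m^2
Velocity = Q / A = 3.31 / 4.03 = 0.82134 m/s

0.82134 m/s


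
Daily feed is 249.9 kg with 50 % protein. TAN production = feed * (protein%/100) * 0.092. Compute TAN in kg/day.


Protein in feed = 249.9 * 50/100 = 124.95 kg/day
TAN = protein * 0.092 = 124.95 * 0.092 = 11.4954 kg/day

11.4954 kg/day


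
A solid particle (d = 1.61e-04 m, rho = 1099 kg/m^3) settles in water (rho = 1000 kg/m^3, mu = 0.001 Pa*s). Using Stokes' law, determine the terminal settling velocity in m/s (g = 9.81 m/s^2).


Density difference: rho_p - rho_f = 1099 - 1000 = 99 kg/m^3
d^2 = (1.61e-04)^2 = 2.5921e-08 m^2
Numerator = (rho_p - rho_f) * g * d^2 = 99 * 9.81 * 2.5921e-08 = 2.5174216e-05
Denominator = 18 * mu = 18 * 0.001 = 0.018
v_s = 2.5174216e-05 / 0.018 = 0.00139857 m/s
Check: Re = rho_f * v_s * d / mu = 1000 * 0.00139857 * 1.61e-04 / 0.001 = 0.225 < 1, so Stokes' law applies.

0.00139857 m/s


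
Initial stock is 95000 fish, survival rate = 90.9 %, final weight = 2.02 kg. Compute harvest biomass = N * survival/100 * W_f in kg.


Survivors = 95000 * 90.9/100 = 86355 fish
Harvest biomass = survivors * W_f = 86355 * 2.02 = 174437.1 kg

174437.1 kg


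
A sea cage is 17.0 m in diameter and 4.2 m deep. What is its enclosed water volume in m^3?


r = d/2 = 17.0/2 = 8.5 m
Base area = pi*r^2 = pi*8.5^2 = 226.98007 m^2
Volume = 226.98007 * 4.2 = 953.316 m^3

953.316 m^3


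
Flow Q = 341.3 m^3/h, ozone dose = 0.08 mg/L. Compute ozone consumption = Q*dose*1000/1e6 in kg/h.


O3 demand (mg/h) = Q * dose * 1000 = 341.3 * 0.08 * 1000 = 27304 mg/h
Convert mg to kg: 27304 / 1e6 = 0.027304 kg/h

0.027304 kg/h


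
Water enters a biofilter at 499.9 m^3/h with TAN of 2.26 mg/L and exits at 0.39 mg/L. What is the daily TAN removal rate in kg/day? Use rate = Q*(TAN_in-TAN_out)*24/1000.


Concentration drop: TAN_in - TAN_out = 2.26 - 0.39 = 1.87 mg/L
Hourly TAN removed = Q * dTAN = 499.9 m^3/h * 1.87 mg/L = 934.813 g/h  (m^3/h * mg/L = g/h)
Daily TAN removed = 934.813 * 24 = 22435.512 g/day
Convert to kg/day: 22435.512 / 1000 = 22.435512 kg/day

22.435512 kg/day


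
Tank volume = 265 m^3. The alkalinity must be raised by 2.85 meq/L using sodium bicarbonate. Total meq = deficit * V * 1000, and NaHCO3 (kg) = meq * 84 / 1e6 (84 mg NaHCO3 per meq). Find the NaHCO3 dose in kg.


Tank volume in L = 265 m^3 * 1000 = 265000 L
Total meq required = 2.85 meq/L * 265000 L = 755250 meq
NaHCO3 mass = 755250 meq * 84 mg/meq / 1e6 = 63.441 kg

63.441 kg


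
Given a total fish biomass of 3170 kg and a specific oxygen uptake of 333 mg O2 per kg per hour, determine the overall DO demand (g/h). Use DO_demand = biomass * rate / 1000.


Total O2 consumption (mg/h) = 3170 kg * 333 mg/(kg*h) = 1055610 mg/h
Convert to g/h: 1055610 / 1000 = 1055.61 g/h

1055.61 g/h


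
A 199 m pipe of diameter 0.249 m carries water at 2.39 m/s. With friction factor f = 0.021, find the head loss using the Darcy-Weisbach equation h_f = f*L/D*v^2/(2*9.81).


v^2 = 2.39^2 = 5.7121 m^2/s^2
L/D = 199/0.249 = 799.19679
h_f = f*(L/D)*v^2/(2g) = 0.021 * 799.19679 * 5.7121 / 19.62 = 4.88618 m

4.88618 m


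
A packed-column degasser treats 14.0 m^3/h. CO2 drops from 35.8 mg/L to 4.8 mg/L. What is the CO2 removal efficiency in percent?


CO2_out / CO2_in = 4.8 / 35.8 = 0.13407821
Fraction remaining = 0.13407821
efficiency = (1 - 0.13407821) * 100 = 86.5922 %

86.5922 %


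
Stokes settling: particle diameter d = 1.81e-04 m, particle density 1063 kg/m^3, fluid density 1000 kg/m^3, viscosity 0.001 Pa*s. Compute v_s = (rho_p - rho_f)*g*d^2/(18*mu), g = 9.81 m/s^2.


Density difference: rho_p - rho_f = 1063 - 1000 = 63 kg/m^3
d^2 = (1.81e-04)^2 = 3.2761e-08 m^2
Numerator = (rho_p - rho_f) * g * d^2 = 63 * 9.81 * 3.2761e-08 = 2.0247281e-05
Denominator = 18 * mu = 18 * 0.001 = 0.018
v_s = 2.0247281e-05 / 0.018 = 0.00112485 m/s
Check: Re = rho_f * v_s * d / mu = 1000 * 0.00112485 * 1.81e-04 / 0.001 = 0.204 < 1, so Stokes' law applies.

0.00112485 m/s


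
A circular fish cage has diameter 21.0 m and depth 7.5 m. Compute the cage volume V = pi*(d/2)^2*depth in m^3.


r = d/2 = 21.0/2 = 10.5 m
Base area = pi*r^2 = pi*10.5^2 = 346.36059 m^2
Volume = 346.36059 * 7.5 = 2597.7 m^3

2597.7 m^3


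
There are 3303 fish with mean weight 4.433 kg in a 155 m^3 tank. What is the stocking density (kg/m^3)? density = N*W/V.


Total biomass = 3303 fish * 4.433 kg = 14642.199 kg
Density = total biomass / volume = 14642.199 / 155 = 94.4658 kg/m^3

94.4658 kg/m^3


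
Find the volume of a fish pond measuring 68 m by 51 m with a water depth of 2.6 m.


Base area = L * W = 68 * 51 = 3468 m^2
Volume = area * depth = 3468 * 2.6 = 9016.8 m^3

9016.8 m^3


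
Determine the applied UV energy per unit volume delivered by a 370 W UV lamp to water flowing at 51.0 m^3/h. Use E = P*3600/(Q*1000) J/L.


Energy delivered per hour = 370 W * 3600 s = 1332000 J/h
Volume treated per hour = 51.0 m^3/h * 1000 = 51000 L/h
dose = 1332000 / 51000 = 26.1176 J/L

26.1176 J/L


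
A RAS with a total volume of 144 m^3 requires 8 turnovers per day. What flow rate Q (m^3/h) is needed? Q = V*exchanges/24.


Daily recirculation volume = 144 m^3 * 8 = 1152 m^3/day
Flow rate Q = daily volume / 24 h = 1152 / 24 = 48 m^3/h

48 m^3/h


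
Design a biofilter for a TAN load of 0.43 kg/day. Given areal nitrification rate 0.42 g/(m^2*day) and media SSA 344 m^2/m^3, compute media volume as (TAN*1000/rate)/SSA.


A = 0.43*1000 / 0.42 = 1023.8095 m^2
V = 1023.8095 / 344 = 2.97619

2.97619 m^3


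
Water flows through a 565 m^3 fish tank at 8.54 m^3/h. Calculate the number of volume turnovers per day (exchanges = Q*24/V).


Daily flow volume = 8.54 m^3/h * 24 h = 204.96 m^3/day
Exchanges = daily flow / tank volume = 204.96 / 565 = 0.362761 exchanges/day

0.362761 exchanges/day


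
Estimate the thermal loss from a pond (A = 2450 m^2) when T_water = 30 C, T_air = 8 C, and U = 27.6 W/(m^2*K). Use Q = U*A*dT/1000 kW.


Temperature difference dT = 30 - 8 = 22 K
Heat loss (W) = U * A * dT = 27.6 * 2450 * 22 = 1487640 W
Convert to kW: 1487640 / 1000 = 1487.64 kW

1487.64 kW


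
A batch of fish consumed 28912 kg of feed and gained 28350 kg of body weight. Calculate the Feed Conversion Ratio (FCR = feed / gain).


FCR = feed consumed / weight gained
FCR = 28912 kg / 28350 kg = 1.01982

1.01982


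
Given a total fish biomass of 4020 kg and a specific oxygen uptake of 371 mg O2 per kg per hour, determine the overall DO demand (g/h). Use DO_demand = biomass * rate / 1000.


Total O2 consumption (mg/h) = 4020 kg * 371 mg/(kg*h) = 1491420 mg/h
Convert to g/h: 1491420 / 1000 = 1491.42 g/h

1491.42 g/h


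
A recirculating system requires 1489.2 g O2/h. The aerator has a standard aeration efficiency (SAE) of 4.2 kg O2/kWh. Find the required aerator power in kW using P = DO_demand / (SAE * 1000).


SAE in g O2/kWh = 4.2 * 1000 = 4200 g/kWh
P = DO_demand / SAE_g = 1489.2 / 4200 = 0.354571 kW

0.354571 kW


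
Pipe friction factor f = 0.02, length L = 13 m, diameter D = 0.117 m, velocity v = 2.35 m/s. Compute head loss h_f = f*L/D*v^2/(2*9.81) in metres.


v^2 = 2.35^2 = 5.5225 m^2/s^2
L/D = 13/0.117 = 111.11111
h_f = f*(L/D)*v^2/(2g) = 0.02 * 111.11111 * 5.5225 / 19.62 = 0.625496 m

0.625496 m


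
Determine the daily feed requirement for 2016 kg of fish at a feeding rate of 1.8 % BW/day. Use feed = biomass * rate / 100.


Feeding rate fraction = 1.8% / 100 = 0.018
Daily feed = 2016 kg * 0.018 = 36.288 kg/day

36.288 kg/day


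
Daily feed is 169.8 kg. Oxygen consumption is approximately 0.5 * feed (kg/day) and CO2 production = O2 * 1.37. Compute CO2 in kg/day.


O2 = 169.8 * 0.5 = 84.9
CO2 = 84.9 * 1.37 = 116.313

116.313 kg/day


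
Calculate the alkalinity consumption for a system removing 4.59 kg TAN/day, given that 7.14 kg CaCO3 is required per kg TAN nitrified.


Alkalinity factor: 7.14 kg CaCO3 consumed per kg TAN nitrified
alk = 4.59 kg TAN * 7.14 = 32.7726 kg CaCO3/day

32.7726 kg CaCO3/day


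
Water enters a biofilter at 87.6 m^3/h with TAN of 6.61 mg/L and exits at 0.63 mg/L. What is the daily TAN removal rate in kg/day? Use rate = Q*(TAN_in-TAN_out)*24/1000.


Concentration drop: TAN_in - TAN_out = 6.61 - 0.63 = 5.98 mg/L
Hourly TAN removed = Q * dTAN = 87.6 m^3/h * 5.98 mg/L = 523.848 g/h  (m^3/h * mg/L = g/h)
Daily TAN removed = 523.848 * 24 = 12572.352 g/day
Convert to kg/day: 12572.352 / 1000 = 12.572352 kg/day

12.572352 kg/day
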